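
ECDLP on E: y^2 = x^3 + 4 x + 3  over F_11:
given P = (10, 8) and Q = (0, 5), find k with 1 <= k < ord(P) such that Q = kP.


Enumerate multiples of P until we hit Q = (0, 5):
  1P = (10, 8)
  2P = (0, 6)
  3P = (5, 4)
  4P = (5, 7)
  5P = (0, 5)
Match found at i = 5.

k = 5


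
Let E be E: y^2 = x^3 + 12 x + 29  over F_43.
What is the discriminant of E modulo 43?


4 a^3 + 27 b^2 = 4*12^3 + 27*29^2 = 6912 + 22707 = 29619
Delta = -16 * (29619) = -473904
Delta mod 43 = 42

Delta = 42 (mod 43)


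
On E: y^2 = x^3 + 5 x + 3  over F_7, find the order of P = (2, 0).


Compute successive multiples of P until we hit O:
  1P = (2, 0)
  2P = O

ord(P) = 2


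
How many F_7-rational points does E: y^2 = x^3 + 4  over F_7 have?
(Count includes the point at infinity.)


For each x in F_7, count y with y^2 = x^3 + 0 x + 4 mod 7:
  x = 0: RHS = 4, y in [2, 5]  -> 2 point(s)
Affine points: 2. Add the point at infinity: total = 3.

#E(F_7) = 3


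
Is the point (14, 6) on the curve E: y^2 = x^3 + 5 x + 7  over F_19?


Check whether y^2 = x^3 + 5 x + 7 (mod 19) for (x, y) = (14, 6).
LHS: y^2 = 6^2 mod 19 = 17
RHS: x^3 + 5 x + 7 = 14^3 + 5*14 + 7 mod 19 = 9
LHS != RHS

No, not on the curve


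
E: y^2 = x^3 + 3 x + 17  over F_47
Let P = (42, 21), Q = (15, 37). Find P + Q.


P != Q, so use the chord formula.
s = (y2 - y1) / (x2 - x1) = (16) / (20) mod 47 = 29
x3 = s^2 - x1 - x2 mod 47 = 29^2 - 42 - 15 = 32
y3 = s (x1 - x3) - y1 mod 47 = 29 * (42 - 32) - 21 = 34

P + Q = (32, 34)


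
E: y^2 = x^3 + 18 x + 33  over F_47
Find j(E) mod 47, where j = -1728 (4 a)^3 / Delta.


Delta = -16(4 a^3 + 27 b^2) mod 47 = 1
-1728 * (4 a)^3 = -1728 * (4*18)^3 mod 47 = 43
j = 43 * 1^(-1) mod 47 = 43

j = 43 (mod 47)


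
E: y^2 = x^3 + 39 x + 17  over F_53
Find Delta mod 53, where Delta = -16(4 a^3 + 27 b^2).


4 a^3 + 27 b^2 = 4*39^3 + 27*17^2 = 237276 + 7803 = 245079
Delta = -16 * (245079) = -3921264
Delta mod 53 = 47

Delta = 47 (mod 53)


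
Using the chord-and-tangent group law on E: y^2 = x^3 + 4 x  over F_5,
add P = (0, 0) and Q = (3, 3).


P != Q, so use the chord formula.
s = (y2 - y1) / (x2 - x1) = (3) / (3) mod 5 = 1
x3 = s^2 - x1 - x2 mod 5 = 1^2 - 0 - 3 = 3
y3 = s (x1 - x3) - y1 mod 5 = 1 * (0 - 3) - 0 = 2

P + Q = (3, 2)


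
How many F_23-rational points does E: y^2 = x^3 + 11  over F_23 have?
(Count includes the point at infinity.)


For each x in F_23, count y with y^2 = x^3 + 0 x + 11 mod 23:
  x = 1: RHS = 12, y in [9, 14]  -> 2 point(s)
  x = 4: RHS = 6, y in [11, 12]  -> 2 point(s)
  x = 7: RHS = 9, y in [3, 20]  -> 2 point(s)
  x = 9: RHS = 4, y in [2, 21]  -> 2 point(s)
  x = 11: RHS = 8, y in [10, 13]  -> 2 point(s)
  x = 13: RHS = 0, y in [0]  -> 1 point(s)
  x = 14: RHS = 18, y in [8, 15]  -> 2 point(s)
  x = 16: RHS = 13, y in [6, 17]  -> 2 point(s)
  x = 17: RHS = 2, y in [5, 18]  -> 2 point(s)
  x = 18: RHS = 1, y in [1, 22]  -> 2 point(s)
  x = 19: RHS = 16, y in [4, 19]  -> 2 point(s)
  x = 21: RHS = 3, y in [7, 16]  -> 2 point(s)
Affine points: 23. Add the point at infinity: total = 24.

#E(F_23) = 24


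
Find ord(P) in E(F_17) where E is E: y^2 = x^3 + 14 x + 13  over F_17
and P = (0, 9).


Compute successive multiples of P until we hit O:
  1P = (0, 9)
  2P = (9, 1)
  3P = (9, 16)
  4P = (0, 8)
  5P = O

ord(P) = 5


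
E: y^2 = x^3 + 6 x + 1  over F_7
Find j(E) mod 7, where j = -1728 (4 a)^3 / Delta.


Delta = -16(4 a^3 + 27 b^2) mod 7 = 3
-1728 * (4 a)^3 = -1728 * (4*6)^3 mod 7 = 6
j = 6 * 3^(-1) mod 7 = 2

j = 2 (mod 7)


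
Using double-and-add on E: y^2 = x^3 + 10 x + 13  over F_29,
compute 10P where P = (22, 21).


k = 10 = 1010_2 (binary, LSB first: 0101)
Double-and-add from P = (22, 21):
  bit 0 = 0: acc unchanged = O
  bit 1 = 1: acc = O + (20, 21) = (20, 21)
  bit 2 = 0: acc unchanged = (20, 21)
  bit 3 = 1: acc = (20, 21) + (8, 5) = (6, 17)

10P = (6, 17)


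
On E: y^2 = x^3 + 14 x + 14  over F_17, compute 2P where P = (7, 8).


Doubling: s = (3 x1^2 + a) / (2 y1)
s = (3*7^2 + 14) / (2*8) mod 17 = 9
x3 = s^2 - 2 x1 mod 17 = 9^2 - 2*7 = 16
y3 = s (x1 - x3) - y1 mod 17 = 9 * (7 - 16) - 8 = 13

2P = (16, 13)


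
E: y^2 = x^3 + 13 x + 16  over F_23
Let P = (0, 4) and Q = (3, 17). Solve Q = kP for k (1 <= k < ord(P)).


Enumerate multiples of P until we hit Q = (3, 17):
  1P = (0, 4)
  2P = (3, 17)
Match found at i = 2.

k = 2


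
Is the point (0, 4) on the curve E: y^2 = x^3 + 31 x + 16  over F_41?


Check whether y^2 = x^3 + 31 x + 16 (mod 41) for (x, y) = (0, 4).
LHS: y^2 = 4^2 mod 41 = 16
RHS: x^3 + 31 x + 16 = 0^3 + 31*0 + 16 mod 41 = 16
LHS = RHS

Yes, on the curve


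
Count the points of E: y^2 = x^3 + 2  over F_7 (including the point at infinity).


For each x in F_7, count y with y^2 = x^3 + 0 x + 2 mod 7:
  x = 0: RHS = 2, y in [3, 4]  -> 2 point(s)
  x = 3: RHS = 1, y in [1, 6]  -> 2 point(s)
  x = 5: RHS = 1, y in [1, 6]  -> 2 point(s)
  x = 6: RHS = 1, y in [1, 6]  -> 2 point(s)
Affine points: 8. Add the point at infinity: total = 9.

#E(F_7) = 9


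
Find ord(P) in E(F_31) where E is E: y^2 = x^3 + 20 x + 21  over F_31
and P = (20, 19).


Compute successive multiples of P until we hit O:
  1P = (20, 19)
  2P = (27, 1)
  3P = (2, 10)
  4P = (17, 29)
  5P = (12, 6)
  6P = (6, 27)
  7P = (30, 0)
  8P = (6, 4)
  ... (continuing to 14P)
  14P = O

ord(P) = 14


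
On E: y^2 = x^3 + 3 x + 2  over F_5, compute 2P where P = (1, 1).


Doubling: s = (3 x1^2 + a) / (2 y1)
s = (3*1^2 + 3) / (2*1) mod 5 = 3
x3 = s^2 - 2 x1 mod 5 = 3^2 - 2*1 = 2
y3 = s (x1 - x3) - y1 mod 5 = 3 * (1 - 2) - 1 = 1

2P = (2, 1)


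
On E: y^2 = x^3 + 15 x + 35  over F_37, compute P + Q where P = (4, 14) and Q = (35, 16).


P != Q, so use the chord formula.
s = (y2 - y1) / (x2 - x1) = (2) / (31) mod 37 = 12
x3 = s^2 - x1 - x2 mod 37 = 12^2 - 4 - 35 = 31
y3 = s (x1 - x3) - y1 mod 37 = 12 * (4 - 31) - 14 = 32

P + Q = (31, 32)


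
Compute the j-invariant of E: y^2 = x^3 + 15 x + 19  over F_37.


Delta = -16(4 a^3 + 27 b^2) mod 37 = 9
-1728 * (4 a)^3 = -1728 * (4*15)^3 mod 37 = 8
j = 8 * 9^(-1) mod 37 = 5

j = 5 (mod 37)


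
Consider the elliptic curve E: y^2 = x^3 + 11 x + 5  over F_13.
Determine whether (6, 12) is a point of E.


Check whether y^2 = x^3 + 11 x + 5 (mod 13) for (x, y) = (6, 12).
LHS: y^2 = 12^2 mod 13 = 1
RHS: x^3 + 11 x + 5 = 6^3 + 11*6 + 5 mod 13 = 1
LHS = RHS

Yes, on the curve


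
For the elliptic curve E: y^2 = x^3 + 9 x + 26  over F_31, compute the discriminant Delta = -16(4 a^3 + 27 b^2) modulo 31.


4 a^3 + 27 b^2 = 4*9^3 + 27*26^2 = 2916 + 18252 = 21168
Delta = -16 * (21168) = -338688
Delta mod 31 = 18

Delta = 18 (mod 31)


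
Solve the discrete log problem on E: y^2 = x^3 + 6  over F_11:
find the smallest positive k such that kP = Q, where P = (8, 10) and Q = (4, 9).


Enumerate multiples of P until we hit Q = (4, 9):
  1P = (8, 10)
  2P = (4, 2)
  3P = (3, 0)
  4P = (4, 9)
Match found at i = 4.

k = 4


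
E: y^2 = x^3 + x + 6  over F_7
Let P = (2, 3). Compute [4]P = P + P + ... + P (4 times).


k = 4 = 100_2 (binary, LSB first: 001)
Double-and-add from P = (2, 3):
  bit 0 = 0: acc unchanged = O
  bit 1 = 0: acc unchanged = O
  bit 2 = 1: acc = O + (6, 5) = (6, 5)

4P = (6, 5)


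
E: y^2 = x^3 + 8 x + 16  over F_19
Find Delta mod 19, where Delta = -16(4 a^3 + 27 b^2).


4 a^3 + 27 b^2 = 4*8^3 + 27*16^2 = 2048 + 6912 = 8960
Delta = -16 * (8960) = -143360
Delta mod 19 = 14

Delta = 14 (mod 19)


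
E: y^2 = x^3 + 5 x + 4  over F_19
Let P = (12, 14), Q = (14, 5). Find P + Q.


P != Q, so use the chord formula.
s = (y2 - y1) / (x2 - x1) = (10) / (2) mod 19 = 5
x3 = s^2 - x1 - x2 mod 19 = 5^2 - 12 - 14 = 18
y3 = s (x1 - x3) - y1 mod 19 = 5 * (12 - 18) - 14 = 13

P + Q = (18, 13)


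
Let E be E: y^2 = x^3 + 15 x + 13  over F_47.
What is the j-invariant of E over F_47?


Delta = -16(4 a^3 + 27 b^2) mod 47 = 42
-1728 * (4 a)^3 = -1728 * (4*15)^3 mod 47 = 9
j = 9 * 42^(-1) mod 47 = 17

j = 17 (mod 47)


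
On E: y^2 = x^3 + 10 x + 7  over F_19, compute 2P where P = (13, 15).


k = 2 = 10_2 (binary, LSB first: 01)
Double-and-add from P = (13, 15):
  bit 0 = 0: acc unchanged = O
  bit 1 = 1: acc = O + (17, 6) = (17, 6)

2P = (17, 6)


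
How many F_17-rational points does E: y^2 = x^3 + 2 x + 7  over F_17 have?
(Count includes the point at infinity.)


For each x in F_17, count y with y^2 = x^3 + 2 x + 7 mod 17:
  x = 2: RHS = 2, y in [6, 11]  -> 2 point(s)
  x = 8: RHS = 8, y in [5, 12]  -> 2 point(s)
  x = 11: RHS = 0, y in [0]  -> 1 point(s)
  x = 12: RHS = 8, y in [5, 12]  -> 2 point(s)
  x = 14: RHS = 8, y in [5, 12]  -> 2 point(s)
  x = 16: RHS = 4, y in [2, 15]  -> 2 point(s)
Affine points: 11. Add the point at infinity: total = 12.

#E(F_17) = 12


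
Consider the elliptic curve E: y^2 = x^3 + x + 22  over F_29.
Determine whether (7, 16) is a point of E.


Check whether y^2 = x^3 + 1 x + 22 (mod 29) for (x, y) = (7, 16).
LHS: y^2 = 16^2 mod 29 = 24
RHS: x^3 + 1 x + 22 = 7^3 + 1*7 + 22 mod 29 = 24
LHS = RHS

Yes, on the curve


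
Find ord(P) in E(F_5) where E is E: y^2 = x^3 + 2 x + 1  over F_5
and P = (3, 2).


Compute successive multiples of P until we hit O:
  1P = (3, 2)
  2P = (0, 1)
  3P = (1, 2)
  4P = (1, 3)
  5P = (0, 4)
  6P = (3, 3)
  7P = O

ord(P) = 7


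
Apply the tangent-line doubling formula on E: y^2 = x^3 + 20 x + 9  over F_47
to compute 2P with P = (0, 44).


Doubling: s = (3 x1^2 + a) / (2 y1)
s = (3*0^2 + 20) / (2*44) mod 47 = 28
x3 = s^2 - 2 x1 mod 47 = 28^2 - 2*0 = 32
y3 = s (x1 - x3) - y1 mod 47 = 28 * (0 - 32) - 44 = 0

2P = (32, 0)


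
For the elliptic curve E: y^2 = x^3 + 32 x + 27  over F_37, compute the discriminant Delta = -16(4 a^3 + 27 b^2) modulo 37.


4 a^3 + 27 b^2 = 4*32^3 + 27*27^2 = 131072 + 19683 = 150755
Delta = -16 * (150755) = -2412080
Delta mod 37 = 24

Delta = 24 (mod 37)


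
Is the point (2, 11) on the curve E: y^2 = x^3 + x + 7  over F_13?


Check whether y^2 = x^3 + 1 x + 7 (mod 13) for (x, y) = (2, 11).
LHS: y^2 = 11^2 mod 13 = 4
RHS: x^3 + 1 x + 7 = 2^3 + 1*2 + 7 mod 13 = 4
LHS = RHS

Yes, on the curve


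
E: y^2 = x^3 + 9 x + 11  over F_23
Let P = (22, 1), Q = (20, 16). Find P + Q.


P != Q, so use the chord formula.
s = (y2 - y1) / (x2 - x1) = (15) / (21) mod 23 = 4
x3 = s^2 - x1 - x2 mod 23 = 4^2 - 22 - 20 = 20
y3 = s (x1 - x3) - y1 mod 23 = 4 * (22 - 20) - 1 = 7

P + Q = (20, 7)


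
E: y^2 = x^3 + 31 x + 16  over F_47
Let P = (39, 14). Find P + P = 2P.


Doubling: s = (3 x1^2 + a) / (2 y1)
s = (3*39^2 + 31) / (2*14) mod 47 = 13
x3 = s^2 - 2 x1 mod 47 = 13^2 - 2*39 = 44
y3 = s (x1 - x3) - y1 mod 47 = 13 * (39 - 44) - 14 = 15

2P = (44, 15)


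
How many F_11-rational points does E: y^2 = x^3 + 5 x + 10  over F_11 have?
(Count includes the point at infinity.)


For each x in F_11, count y with y^2 = x^3 + 5 x + 10 mod 11:
  x = 1: RHS = 5, y in [4, 7]  -> 2 point(s)
  x = 6: RHS = 3, y in [5, 6]  -> 2 point(s)
  x = 7: RHS = 3, y in [5, 6]  -> 2 point(s)
  x = 8: RHS = 1, y in [1, 10]  -> 2 point(s)
  x = 9: RHS = 3, y in [5, 6]  -> 2 point(s)
  x = 10: RHS = 4, y in [2, 9]  -> 2 point(s)
Affine points: 12. Add the point at infinity: total = 13.

#E(F_11) = 13


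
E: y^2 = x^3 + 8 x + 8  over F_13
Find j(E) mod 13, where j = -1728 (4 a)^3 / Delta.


Delta = -16(4 a^3 + 27 b^2) mod 13 = 8
-1728 * (4 a)^3 = -1728 * (4*8)^3 mod 13 = 8
j = 8 * 8^(-1) mod 13 = 1

j = 1 (mod 13)


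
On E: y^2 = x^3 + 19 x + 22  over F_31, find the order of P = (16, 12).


Compute successive multiples of P until we hit O:
  1P = (16, 12)
  2P = (7, 8)
  3P = (17, 22)
  4P = (5, 5)
  5P = (4, 21)
  6P = (29, 21)
  7P = (25, 8)
  8P = (30, 8)
  ... (continuing to 17P)
  17P = O

ord(P) = 17


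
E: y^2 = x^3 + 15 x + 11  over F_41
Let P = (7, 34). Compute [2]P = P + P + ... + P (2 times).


k = 2 = 10_2 (binary, LSB first: 01)
Double-and-add from P = (7, 34):
  bit 0 = 0: acc unchanged = O
  bit 1 = 1: acc = O + (22, 40) = (22, 40)

2P = (22, 40)


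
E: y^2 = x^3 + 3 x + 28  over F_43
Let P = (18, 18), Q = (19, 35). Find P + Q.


P != Q, so use the chord formula.
s = (y2 - y1) / (x2 - x1) = (17) / (1) mod 43 = 17
x3 = s^2 - x1 - x2 mod 43 = 17^2 - 18 - 19 = 37
y3 = s (x1 - x3) - y1 mod 43 = 17 * (18 - 37) - 18 = 3

P + Q = (37, 3)


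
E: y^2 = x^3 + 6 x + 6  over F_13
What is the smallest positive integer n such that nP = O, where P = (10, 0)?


Compute successive multiples of P until we hit O:
  1P = (10, 0)
  2P = O

ord(P) = 2


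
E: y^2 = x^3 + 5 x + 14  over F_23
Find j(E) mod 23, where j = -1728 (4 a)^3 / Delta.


Delta = -16(4 a^3 + 27 b^2) mod 23 = 18
-1728 * (4 a)^3 = -1728 * (4*5)^3 mod 23 = 12
j = 12 * 18^(-1) mod 23 = 16

j = 16 (mod 23)


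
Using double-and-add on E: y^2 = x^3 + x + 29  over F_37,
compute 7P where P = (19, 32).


k = 7 = 111_2 (binary, LSB first: 111)
Double-and-add from P = (19, 32):
  bit 0 = 1: acc = O + (19, 32) = (19, 32)
  bit 1 = 1: acc = (19, 32) + (25, 19) = (9, 8)
  bit 2 = 1: acc = (9, 8) + (34, 6) = (30, 7)

7P = (30, 7)


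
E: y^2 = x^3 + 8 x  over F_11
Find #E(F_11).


For each x in F_11, count y with y^2 = x^3 + 8 x + 0 mod 11:
  x = 0: RHS = 0, y in [0]  -> 1 point(s)
  x = 1: RHS = 9, y in [3, 8]  -> 2 point(s)
  x = 5: RHS = 0, y in [0]  -> 1 point(s)
  x = 6: RHS = 0, y in [0]  -> 1 point(s)
  x = 7: RHS = 3, y in [5, 6]  -> 2 point(s)
  x = 8: RHS = 4, y in [2, 9]  -> 2 point(s)
  x = 9: RHS = 9, y in [3, 8]  -> 2 point(s)
Affine points: 11. Add the point at infinity: total = 12.

#E(F_11) = 12


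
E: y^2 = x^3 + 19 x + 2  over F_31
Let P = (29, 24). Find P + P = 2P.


Doubling: s = (3 x1^2 + a) / (2 y1)
s = (3*29^2 + 19) / (2*24) mod 31 = 0
x3 = s^2 - 2 x1 mod 31 = 0^2 - 2*29 = 4
y3 = s (x1 - x3) - y1 mod 31 = 0 * (29 - 4) - 24 = 7

2P = (4, 7)


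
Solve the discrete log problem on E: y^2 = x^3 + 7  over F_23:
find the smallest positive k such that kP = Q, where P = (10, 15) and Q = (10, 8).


Enumerate multiples of P until we hit Q = (10, 8):
  1P = (10, 15)
  2P = (11, 21)
  3P = (15, 1)
  4P = (4, 5)
  5P = (22, 11)
  6P = (9, 0)
  7P = (22, 12)
  8P = (4, 18)
  9P = (15, 22)
  10P = (11, 2)
  11P = (10, 8)
Match found at i = 11.

k = 11


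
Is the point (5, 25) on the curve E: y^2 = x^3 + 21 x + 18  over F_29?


Check whether y^2 = x^3 + 21 x + 18 (mod 29) for (x, y) = (5, 25).
LHS: y^2 = 25^2 mod 29 = 16
RHS: x^3 + 21 x + 18 = 5^3 + 21*5 + 18 mod 29 = 16
LHS = RHS

Yes, on the curve


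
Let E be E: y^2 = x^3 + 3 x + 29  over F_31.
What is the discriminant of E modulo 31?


4 a^3 + 27 b^2 = 4*3^3 + 27*29^2 = 108 + 22707 = 22815
Delta = -16 * (22815) = -365040
Delta mod 31 = 16

Delta = 16 (mod 31)


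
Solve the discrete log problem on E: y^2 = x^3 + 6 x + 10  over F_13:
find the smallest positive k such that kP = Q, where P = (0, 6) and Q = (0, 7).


Enumerate multiples of P until we hit Q = (0, 7):
  1P = (0, 6)
  2P = (10, 2)
  3P = (12, 4)
  4P = (5, 10)
  5P = (5, 3)
  6P = (12, 9)
  7P = (10, 11)
  8P = (0, 7)
Match found at i = 8.

k = 8


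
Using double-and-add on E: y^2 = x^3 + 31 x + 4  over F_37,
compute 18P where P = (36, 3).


k = 18 = 10010_2 (binary, LSB first: 01001)
Double-and-add from P = (36, 3):
  bit 0 = 0: acc unchanged = O
  bit 1 = 1: acc = O + (30, 31) = (30, 31)
  bit 2 = 0: acc unchanged = (30, 31)
  bit 3 = 0: acc unchanged = (30, 31)
  bit 4 = 1: acc = (30, 31) + (11, 23) = (30, 6)

18P = (30, 6)


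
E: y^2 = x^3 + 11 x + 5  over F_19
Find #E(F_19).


For each x in F_19, count y with y^2 = x^3 + 11 x + 5 mod 19:
  x = 0: RHS = 5, y in [9, 10]  -> 2 point(s)
  x = 1: RHS = 17, y in [6, 13]  -> 2 point(s)
  x = 2: RHS = 16, y in [4, 15]  -> 2 point(s)
  x = 7: RHS = 7, y in [8, 11]  -> 2 point(s)
  x = 8: RHS = 16, y in [4, 15]  -> 2 point(s)
  x = 9: RHS = 16, y in [4, 15]  -> 2 point(s)
  x = 15: RHS = 11, y in [7, 12]  -> 2 point(s)
Affine points: 14. Add the point at infinity: total = 15.

#E(F_19) = 15


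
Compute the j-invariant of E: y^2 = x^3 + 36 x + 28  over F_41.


Delta = -16(4 a^3 + 27 b^2) mod 41 = 18
-1728 * (4 a)^3 = -1728 * (4*36)^3 mod 41 = 30
j = 30 * 18^(-1) mod 41 = 29

j = 29 (mod 41)


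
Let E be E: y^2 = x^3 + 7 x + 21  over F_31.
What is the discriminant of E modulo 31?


4 a^3 + 27 b^2 = 4*7^3 + 27*21^2 = 1372 + 11907 = 13279
Delta = -16 * (13279) = -212464
Delta mod 31 = 10

Delta = 10 (mod 31)


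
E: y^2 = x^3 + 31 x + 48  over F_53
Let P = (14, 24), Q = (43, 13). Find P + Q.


P != Q, so use the chord formula.
s = (y2 - y1) / (x2 - x1) = (42) / (29) mod 53 = 38
x3 = s^2 - x1 - x2 mod 53 = 38^2 - 14 - 43 = 9
y3 = s (x1 - x3) - y1 mod 53 = 38 * (14 - 9) - 24 = 7

P + Q = (9, 7)


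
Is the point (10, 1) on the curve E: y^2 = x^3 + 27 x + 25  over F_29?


Check whether y^2 = x^3 + 27 x + 25 (mod 29) for (x, y) = (10, 1).
LHS: y^2 = 1^2 mod 29 = 1
RHS: x^3 + 27 x + 25 = 10^3 + 27*10 + 25 mod 29 = 19
LHS != RHS

No, not on the curve


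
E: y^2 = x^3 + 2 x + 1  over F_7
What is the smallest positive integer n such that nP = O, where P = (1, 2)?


Compute successive multiples of P until we hit O:
  1P = (1, 2)
  2P = (0, 1)
  3P = (0, 6)
  4P = (1, 5)
  5P = O

ord(P) = 5


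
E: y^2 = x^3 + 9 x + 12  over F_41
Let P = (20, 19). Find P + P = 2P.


Doubling: s = (3 x1^2 + a) / (2 y1)
s = (3*20^2 + 9) / (2*19) mod 41 = 7
x3 = s^2 - 2 x1 mod 41 = 7^2 - 2*20 = 9
y3 = s (x1 - x3) - y1 mod 41 = 7 * (20 - 9) - 19 = 17

2P = (9, 17)


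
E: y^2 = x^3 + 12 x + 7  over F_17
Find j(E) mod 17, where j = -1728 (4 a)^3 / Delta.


Delta = -16(4 a^3 + 27 b^2) mod 17 = 7
-1728 * (4 a)^3 = -1728 * (4*12)^3 mod 17 = 8
j = 8 * 7^(-1) mod 17 = 6

j = 6 (mod 17)


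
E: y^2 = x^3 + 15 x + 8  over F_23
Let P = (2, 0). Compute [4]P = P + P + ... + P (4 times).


k = 4 = 100_2 (binary, LSB first: 001)
Double-and-add from P = (2, 0):
  bit 0 = 0: acc unchanged = O
  bit 1 = 0: acc unchanged = O
  bit 2 = 1: acc = O + O = O

4P = O


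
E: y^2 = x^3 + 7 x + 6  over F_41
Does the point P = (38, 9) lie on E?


Check whether y^2 = x^3 + 7 x + 6 (mod 41) for (x, y) = (38, 9).
LHS: y^2 = 9^2 mod 41 = 40
RHS: x^3 + 7 x + 6 = 38^3 + 7*38 + 6 mod 41 = 40
LHS = RHS

Yes, on the curve


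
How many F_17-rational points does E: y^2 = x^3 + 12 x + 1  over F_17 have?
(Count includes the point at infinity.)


For each x in F_17, count y with y^2 = x^3 + 12 x + 1 mod 17:
  x = 0: RHS = 1, y in [1, 16]  -> 2 point(s)
  x = 2: RHS = 16, y in [4, 13]  -> 2 point(s)
  x = 3: RHS = 13, y in [8, 9]  -> 2 point(s)
  x = 5: RHS = 16, y in [4, 13]  -> 2 point(s)
  x = 6: RHS = 0, y in [0]  -> 1 point(s)
  x = 10: RHS = 16, y in [4, 13]  -> 2 point(s)
  x = 11: RHS = 2, y in [6, 11]  -> 2 point(s)
  x = 13: RHS = 8, y in [5, 12]  -> 2 point(s)
Affine points: 15. Add the point at infinity: total = 16.

#E(F_17) = 16


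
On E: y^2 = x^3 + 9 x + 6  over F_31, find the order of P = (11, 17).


Compute successive multiples of P until we hit O:
  1P = (11, 17)
  2P = (9, 14)
  3P = (21, 30)
  4P = (1, 27)
  5P = (20, 23)
  6P = (28, 13)
  7P = (6, 11)
  8P = (8, 30)
  ... (continuing to 25P)
  25P = O

ord(P) = 25


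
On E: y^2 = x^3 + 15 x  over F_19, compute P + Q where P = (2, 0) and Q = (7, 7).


P != Q, so use the chord formula.
s = (y2 - y1) / (x2 - x1) = (7) / (5) mod 19 = 9
x3 = s^2 - x1 - x2 mod 19 = 9^2 - 2 - 7 = 15
y3 = s (x1 - x3) - y1 mod 19 = 9 * (2 - 15) - 0 = 16

P + Q = (15, 16)


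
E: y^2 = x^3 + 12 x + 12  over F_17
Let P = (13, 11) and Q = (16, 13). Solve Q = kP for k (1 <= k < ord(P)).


Enumerate multiples of P until we hit Q = (16, 13):
  1P = (13, 11)
  2P = (16, 4)
  3P = (1, 12)
  4P = (1, 5)
  5P = (16, 13)
Match found at i = 5.

k = 5


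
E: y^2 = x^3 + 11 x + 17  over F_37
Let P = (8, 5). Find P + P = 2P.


Doubling: s = (3 x1^2 + a) / (2 y1)
s = (3*8^2 + 11) / (2*5) mod 37 = 24
x3 = s^2 - 2 x1 mod 37 = 24^2 - 2*8 = 5
y3 = s (x1 - x3) - y1 mod 37 = 24 * (8 - 5) - 5 = 30

2P = (5, 30)


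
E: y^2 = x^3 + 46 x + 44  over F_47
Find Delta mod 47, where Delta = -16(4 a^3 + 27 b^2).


4 a^3 + 27 b^2 = 4*46^3 + 27*44^2 = 389344 + 52272 = 441616
Delta = -16 * (441616) = -7065856
Delta mod 47 = 30

Delta = 30 (mod 47)


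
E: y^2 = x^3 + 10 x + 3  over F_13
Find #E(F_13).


For each x in F_13, count y with y^2 = x^3 + 10 x + 3 mod 13:
  x = 0: RHS = 3, y in [4, 9]  -> 2 point(s)
  x = 1: RHS = 1, y in [1, 12]  -> 2 point(s)
  x = 4: RHS = 3, y in [4, 9]  -> 2 point(s)
  x = 5: RHS = 9, y in [3, 10]  -> 2 point(s)
  x = 7: RHS = 0, y in [0]  -> 1 point(s)
  x = 8: RHS = 10, y in [6, 7]  -> 2 point(s)
  x = 9: RHS = 3, y in [4, 9]  -> 2 point(s)
  x = 11: RHS = 1, y in [1, 12]  -> 2 point(s)
Affine points: 15. Add the point at infinity: total = 16.

#E(F_13) = 16


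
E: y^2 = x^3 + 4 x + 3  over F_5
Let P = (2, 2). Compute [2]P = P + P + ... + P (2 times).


k = 2 = 10_2 (binary, LSB first: 01)
Double-and-add from P = (2, 2):
  bit 0 = 0: acc unchanged = O
  bit 1 = 1: acc = O + (2, 3) = (2, 3)

2P = (2, 3)


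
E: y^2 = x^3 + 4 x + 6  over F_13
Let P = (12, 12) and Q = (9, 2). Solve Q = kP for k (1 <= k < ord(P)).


Enumerate multiples of P until we hit Q = (9, 2):
  1P = (12, 12)
  2P = (11, 4)
  3P = (2, 3)
  4P = (8, 2)
  5P = (9, 2)
Match found at i = 5.

k = 5


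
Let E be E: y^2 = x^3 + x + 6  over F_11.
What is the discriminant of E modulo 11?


4 a^3 + 27 b^2 = 4*1^3 + 27*6^2 = 4 + 972 = 976
Delta = -16 * (976) = -15616
Delta mod 11 = 4

Delta = 4 (mod 11)


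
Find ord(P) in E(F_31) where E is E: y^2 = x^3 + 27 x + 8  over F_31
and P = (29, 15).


Compute successive multiples of P until we hit O:
  1P = (29, 15)
  2P = (6, 18)
  3P = (16, 17)
  4P = (4, 5)
  5P = (18, 8)
  6P = (9, 9)
  7P = (12, 18)
  8P = (25, 8)
  ... (continuing to 35P)
  35P = O

ord(P) = 35


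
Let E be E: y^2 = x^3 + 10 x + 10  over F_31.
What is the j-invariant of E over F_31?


Delta = -16(4 a^3 + 27 b^2) mod 31 = 29
-1728 * (4 a)^3 = -1728 * (4*10)^3 mod 31 = 4
j = 4 * 29^(-1) mod 31 = 29

j = 29 (mod 31)


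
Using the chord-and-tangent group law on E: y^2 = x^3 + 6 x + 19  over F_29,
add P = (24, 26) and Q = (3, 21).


P != Q, so use the chord formula.
s = (y2 - y1) / (x2 - x1) = (24) / (8) mod 29 = 3
x3 = s^2 - x1 - x2 mod 29 = 3^2 - 24 - 3 = 11
y3 = s (x1 - x3) - y1 mod 29 = 3 * (24 - 11) - 26 = 13

P + Q = (11, 13)


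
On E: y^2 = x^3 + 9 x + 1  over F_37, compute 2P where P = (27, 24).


Doubling: s = (3 x1^2 + a) / (2 y1)
s = (3*27^2 + 9) / (2*24) mod 37 = 18
x3 = s^2 - 2 x1 mod 37 = 18^2 - 2*27 = 11
y3 = s (x1 - x3) - y1 mod 37 = 18 * (27 - 11) - 24 = 5

2P = (11, 5)


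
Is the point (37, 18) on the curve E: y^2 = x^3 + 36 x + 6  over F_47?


Check whether y^2 = x^3 + 36 x + 6 (mod 47) for (x, y) = (37, 18).
LHS: y^2 = 18^2 mod 47 = 42
RHS: x^3 + 36 x + 6 = 37^3 + 36*37 + 6 mod 47 = 9
LHS != RHS

No, not on the curve


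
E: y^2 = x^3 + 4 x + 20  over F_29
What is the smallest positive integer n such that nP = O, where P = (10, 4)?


Compute successive multiples of P until we hit O:
  1P = (10, 4)
  2P = (3, 1)
  3P = (15, 27)
  4P = (24, 7)
  5P = (2, 6)
  6P = (8, 10)
  7P = (20, 26)
  8P = (5, 7)
  ... (continuing to 37P)
  37P = O

ord(P) = 37


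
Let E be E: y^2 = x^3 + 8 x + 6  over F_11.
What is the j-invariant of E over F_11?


Delta = -16(4 a^3 + 27 b^2) mod 11 = 3
-1728 * (4 a)^3 = -1728 * (4*8)^3 mod 11 = 1
j = 1 * 3^(-1) mod 11 = 4

j = 4 (mod 11)


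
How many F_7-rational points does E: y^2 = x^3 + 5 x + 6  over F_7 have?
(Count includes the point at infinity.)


For each x in F_7, count y with y^2 = x^3 + 5 x + 6 mod 7:
  x = 5: RHS = 2, y in [3, 4]  -> 2 point(s)
  x = 6: RHS = 0, y in [0]  -> 1 point(s)
Affine points: 3. Add the point at infinity: total = 4.

#E(F_7) = 4


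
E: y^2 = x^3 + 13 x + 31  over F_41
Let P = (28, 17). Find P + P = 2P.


Doubling: s = (3 x1^2 + a) / (2 y1)
s = (3*28^2 + 13) / (2*17) mod 41 = 37
x3 = s^2 - 2 x1 mod 41 = 37^2 - 2*28 = 1
y3 = s (x1 - x3) - y1 mod 41 = 37 * (28 - 1) - 17 = 39

2P = (1, 39)


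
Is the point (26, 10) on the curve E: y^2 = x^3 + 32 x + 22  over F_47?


Check whether y^2 = x^3 + 32 x + 22 (mod 47) for (x, y) = (26, 10).
LHS: y^2 = 10^2 mod 47 = 6
RHS: x^3 + 32 x + 22 = 26^3 + 32*26 + 22 mod 47 = 6
LHS = RHS

Yes, on the curve


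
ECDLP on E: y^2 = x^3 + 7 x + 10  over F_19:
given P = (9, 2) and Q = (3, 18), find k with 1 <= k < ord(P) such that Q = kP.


Enumerate multiples of P until we hit Q = (3, 18):
  1P = (9, 2)
  2P = (17, 11)
  3P = (10, 4)
  4P = (4, 8)
  5P = (12, 13)
  6P = (3, 1)
  7P = (16, 0)
  8P = (3, 18)
Match found at i = 8.

k = 8


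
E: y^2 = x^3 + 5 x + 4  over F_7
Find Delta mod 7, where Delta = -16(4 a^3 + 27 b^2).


4 a^3 + 27 b^2 = 4*5^3 + 27*4^2 = 500 + 432 = 932
Delta = -16 * (932) = -14912
Delta mod 7 = 5

Delta = 5 (mod 7)


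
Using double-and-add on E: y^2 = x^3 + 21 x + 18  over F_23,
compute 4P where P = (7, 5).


k = 4 = 100_2 (binary, LSB first: 001)
Double-and-add from P = (7, 5):
  bit 0 = 0: acc unchanged = O
  bit 1 = 0: acc unchanged = O
  bit 2 = 1: acc = O + (0, 8) = (0, 8)

4P = (0, 8)


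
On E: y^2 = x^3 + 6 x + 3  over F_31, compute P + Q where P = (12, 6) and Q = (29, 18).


P != Q, so use the chord formula.
s = (y2 - y1) / (x2 - x1) = (12) / (17) mod 31 = 8
x3 = s^2 - x1 - x2 mod 31 = 8^2 - 12 - 29 = 23
y3 = s (x1 - x3) - y1 mod 31 = 8 * (12 - 23) - 6 = 30

P + Q = (23, 30)


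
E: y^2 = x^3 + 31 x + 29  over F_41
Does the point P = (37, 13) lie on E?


Check whether y^2 = x^3 + 31 x + 29 (mod 41) for (x, y) = (37, 13).
LHS: y^2 = 13^2 mod 41 = 5
RHS: x^3 + 31 x + 29 = 37^3 + 31*37 + 29 mod 41 = 5
LHS = RHS

Yes, on the curve


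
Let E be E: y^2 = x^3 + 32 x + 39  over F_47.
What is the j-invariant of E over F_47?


Delta = -16(4 a^3 + 27 b^2) mod 47 = 23
-1728 * (4 a)^3 = -1728 * (4*32)^3 mod 47 = 38
j = 38 * 23^(-1) mod 47 = 18

j = 18 (mod 47)


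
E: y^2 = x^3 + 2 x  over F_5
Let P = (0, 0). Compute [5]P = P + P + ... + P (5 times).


k = 5 = 101_2 (binary, LSB first: 101)
Double-and-add from P = (0, 0):
  bit 0 = 1: acc = O + (0, 0) = (0, 0)
  bit 1 = 0: acc unchanged = (0, 0)
  bit 2 = 1: acc = (0, 0) + O = (0, 0)

5P = (0, 0)


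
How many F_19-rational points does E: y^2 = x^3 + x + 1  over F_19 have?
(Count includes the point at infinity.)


For each x in F_19, count y with y^2 = x^3 + 1 x + 1 mod 19:
  x = 0: RHS = 1, y in [1, 18]  -> 2 point(s)
  x = 2: RHS = 11, y in [7, 12]  -> 2 point(s)
  x = 5: RHS = 17, y in [6, 13]  -> 2 point(s)
  x = 7: RHS = 9, y in [3, 16]  -> 2 point(s)
  x = 9: RHS = 17, y in [6, 13]  -> 2 point(s)
  x = 10: RHS = 4, y in [2, 17]  -> 2 point(s)
  x = 13: RHS = 7, y in [8, 11]  -> 2 point(s)
  x = 14: RHS = 4, y in [2, 17]  -> 2 point(s)
  x = 15: RHS = 9, y in [3, 16]  -> 2 point(s)
  x = 16: RHS = 9, y in [3, 16]  -> 2 point(s)
Affine points: 20. Add the point at infinity: total = 21.

#E(F_19) = 21


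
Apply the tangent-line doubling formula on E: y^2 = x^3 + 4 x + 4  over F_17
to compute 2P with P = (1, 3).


Doubling: s = (3 x1^2 + a) / (2 y1)
s = (3*1^2 + 4) / (2*3) mod 17 = 4
x3 = s^2 - 2 x1 mod 17 = 4^2 - 2*1 = 14
y3 = s (x1 - x3) - y1 mod 17 = 4 * (1 - 14) - 3 = 13

2P = (14, 13)


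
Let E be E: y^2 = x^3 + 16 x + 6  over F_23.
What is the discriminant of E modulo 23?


4 a^3 + 27 b^2 = 4*16^3 + 27*6^2 = 16384 + 972 = 17356
Delta = -16 * (17356) = -277696
Delta mod 23 = 6

Delta = 6 (mod 23)


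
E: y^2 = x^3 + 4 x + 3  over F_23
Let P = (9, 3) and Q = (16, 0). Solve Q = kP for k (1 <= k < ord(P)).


Enumerate multiples of P until we hit Q = (16, 0):
  1P = (9, 3)
  2P = (6, 17)
  3P = (17, 19)
  4P = (1, 13)
  5P = (16, 0)
Match found at i = 5.

k = 5


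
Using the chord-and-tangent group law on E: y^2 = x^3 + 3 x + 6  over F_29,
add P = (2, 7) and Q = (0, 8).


P != Q, so use the chord formula.
s = (y2 - y1) / (x2 - x1) = (1) / (27) mod 29 = 14
x3 = s^2 - x1 - x2 mod 29 = 14^2 - 2 - 0 = 20
y3 = s (x1 - x3) - y1 mod 29 = 14 * (2 - 20) - 7 = 2

P + Q = (20, 2)


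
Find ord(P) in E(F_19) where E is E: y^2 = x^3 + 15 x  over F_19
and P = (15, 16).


Compute successive multiples of P until we hit O:
  1P = (15, 16)
  2P = (9, 16)
  3P = (14, 3)
  4P = (7, 12)
  5P = (2, 0)
  6P = (7, 7)
  7P = (14, 16)
  8P = (9, 3)
  ... (continuing to 10P)
  10P = O

ord(P) = 10


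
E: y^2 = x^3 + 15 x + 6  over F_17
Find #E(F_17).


For each x in F_17, count y with y^2 = x^3 + 15 x + 6 mod 17:
  x = 5: RHS = 2, y in [6, 11]  -> 2 point(s)
  x = 8: RHS = 9, y in [3, 14]  -> 2 point(s)
  x = 10: RHS = 0, y in [0]  -> 1 point(s)
  x = 13: RHS = 1, y in [1, 16]  -> 2 point(s)
  x = 14: RHS = 2, y in [6, 11]  -> 2 point(s)
  x = 15: RHS = 2, y in [6, 11]  -> 2 point(s)
Affine points: 11. Add the point at infinity: total = 12.

#E(F_17) = 12


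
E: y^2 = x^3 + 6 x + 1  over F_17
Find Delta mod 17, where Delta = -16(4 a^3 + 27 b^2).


4 a^3 + 27 b^2 = 4*6^3 + 27*1^2 = 864 + 27 = 891
Delta = -16 * (891) = -14256
Delta mod 17 = 7

Delta = 7 (mod 17)


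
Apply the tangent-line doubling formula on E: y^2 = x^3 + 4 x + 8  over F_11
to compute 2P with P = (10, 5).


Doubling: s = (3 x1^2 + a) / (2 y1)
s = (3*10^2 + 4) / (2*5) mod 11 = 4
x3 = s^2 - 2 x1 mod 11 = 4^2 - 2*10 = 7
y3 = s (x1 - x3) - y1 mod 11 = 4 * (10 - 7) - 5 = 7

2P = (7, 7)


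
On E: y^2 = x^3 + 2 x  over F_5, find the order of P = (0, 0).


Compute successive multiples of P until we hit O:
  1P = (0, 0)
  2P = O

ord(P) = 2


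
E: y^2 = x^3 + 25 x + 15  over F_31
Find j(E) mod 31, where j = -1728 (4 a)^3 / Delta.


Delta = -16(4 a^3 + 27 b^2) mod 31 = 14
-1728 * (4 a)^3 = -1728 * (4*25)^3 mod 31 = 16
j = 16 * 14^(-1) mod 31 = 10

j = 10 (mod 31)


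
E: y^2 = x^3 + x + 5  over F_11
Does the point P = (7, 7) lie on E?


Check whether y^2 = x^3 + 1 x + 5 (mod 11) for (x, y) = (7, 7).
LHS: y^2 = 7^2 mod 11 = 5
RHS: x^3 + 1 x + 5 = 7^3 + 1*7 + 5 mod 11 = 3
LHS != RHS

No, not on the curve


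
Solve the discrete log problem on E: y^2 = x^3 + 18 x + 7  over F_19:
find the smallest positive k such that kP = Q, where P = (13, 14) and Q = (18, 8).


Enumerate multiples of P until we hit Q = (18, 8):
  1P = (13, 14)
  2P = (18, 11)
  3P = (18, 8)
Match found at i = 3.

k = 3


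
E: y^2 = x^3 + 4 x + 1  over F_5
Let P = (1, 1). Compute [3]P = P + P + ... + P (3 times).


k = 3 = 11_2 (binary, LSB first: 11)
Double-and-add from P = (1, 1):
  bit 0 = 1: acc = O + (1, 1) = (1, 1)
  bit 1 = 1: acc = (1, 1) + (4, 1) = (0, 4)

3P = (0, 4)


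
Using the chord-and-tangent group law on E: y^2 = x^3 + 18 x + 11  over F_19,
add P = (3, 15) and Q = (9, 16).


P != Q, so use the chord formula.
s = (y2 - y1) / (x2 - x1) = (1) / (6) mod 19 = 16
x3 = s^2 - x1 - x2 mod 19 = 16^2 - 3 - 9 = 16
y3 = s (x1 - x3) - y1 mod 19 = 16 * (3 - 16) - 15 = 5

P + Q = (16, 5)


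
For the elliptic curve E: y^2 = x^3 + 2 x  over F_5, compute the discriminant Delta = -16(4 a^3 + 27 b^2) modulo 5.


4 a^3 + 27 b^2 = 4*2^3 + 27*0^2 = 32 + 0 = 32
Delta = -16 * (32) = -512
Delta mod 5 = 3

Delta = 3 (mod 5)


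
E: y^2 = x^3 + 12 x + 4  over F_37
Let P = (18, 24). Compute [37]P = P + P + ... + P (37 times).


k = 37 = 100101_2 (binary, LSB first: 101001)
Double-and-add from P = (18, 24):
  bit 0 = 1: acc = O + (18, 24) = (18, 24)
  bit 1 = 0: acc unchanged = (18, 24)
  bit 2 = 1: acc = (18, 24) + (26, 13) = (29, 5)
  bit 3 = 0: acc unchanged = (29, 5)
  bit 4 = 0: acc unchanged = (29, 5)
  bit 5 = 1: acc = (29, 5) + (32, 2) = (14, 17)

37P = (14, 17)


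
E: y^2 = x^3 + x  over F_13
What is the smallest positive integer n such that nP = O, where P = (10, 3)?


Compute successive multiples of P until we hit O:
  1P = (10, 3)
  2P = (9, 6)
  3P = (3, 2)
  4P = (4, 9)
  5P = (0, 0)
  6P = (4, 4)
  7P = (3, 11)
  8P = (9, 7)
  ... (continuing to 10P)
  10P = O

ord(P) = 10


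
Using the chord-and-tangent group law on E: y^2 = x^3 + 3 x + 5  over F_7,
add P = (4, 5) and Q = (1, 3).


P != Q, so use the chord formula.
s = (y2 - y1) / (x2 - x1) = (5) / (4) mod 7 = 3
x3 = s^2 - x1 - x2 mod 7 = 3^2 - 4 - 1 = 4
y3 = s (x1 - x3) - y1 mod 7 = 3 * (4 - 4) - 5 = 2

P + Q = (4, 2)


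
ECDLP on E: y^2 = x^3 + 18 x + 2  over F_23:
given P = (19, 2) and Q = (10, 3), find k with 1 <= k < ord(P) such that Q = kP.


Enumerate multiples of P until we hit Q = (10, 3):
  1P = (19, 2)
  2P = (10, 20)
  3P = (21, 2)
  4P = (6, 21)
  5P = (0, 18)
  6P = (20, 17)
  7P = (2, 0)
  8P = (20, 6)
  9P = (0, 5)
  10P = (6, 2)
  11P = (21, 21)
  12P = (10, 3)
Match found at i = 12.

k = 12


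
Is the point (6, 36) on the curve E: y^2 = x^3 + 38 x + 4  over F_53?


Check whether y^2 = x^3 + 38 x + 4 (mod 53) for (x, y) = (6, 36).
LHS: y^2 = 36^2 mod 53 = 24
RHS: x^3 + 38 x + 4 = 6^3 + 38*6 + 4 mod 53 = 24
LHS = RHS

Yes, on the curve


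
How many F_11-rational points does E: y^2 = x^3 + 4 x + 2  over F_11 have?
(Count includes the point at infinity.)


For each x in F_11, count y with y^2 = x^3 + 4 x + 2 mod 11:
  x = 4: RHS = 5, y in [4, 7]  -> 2 point(s)
  x = 5: RHS = 4, y in [2, 9]  -> 2 point(s)
  x = 6: RHS = 0, y in [0]  -> 1 point(s)
Affine points: 5. Add the point at infinity: total = 6.

#E(F_11) = 6


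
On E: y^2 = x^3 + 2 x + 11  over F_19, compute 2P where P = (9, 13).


Doubling: s = (3 x1^2 + a) / (2 y1)
s = (3*9^2 + 2) / (2*13) mod 19 = 16
x3 = s^2 - 2 x1 mod 19 = 16^2 - 2*9 = 10
y3 = s (x1 - x3) - y1 mod 19 = 16 * (9 - 10) - 13 = 9

2P = (10, 9)


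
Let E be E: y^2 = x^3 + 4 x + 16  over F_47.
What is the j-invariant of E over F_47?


Delta = -16(4 a^3 + 27 b^2) mod 47 = 39
-1728 * (4 a)^3 = -1728 * (4*4)^3 mod 47 = 30
j = 30 * 39^(-1) mod 47 = 8

j = 8 (mod 47)


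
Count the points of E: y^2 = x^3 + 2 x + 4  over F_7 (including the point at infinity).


For each x in F_7, count y with y^2 = x^3 + 2 x + 4 mod 7:
  x = 0: RHS = 4, y in [2, 5]  -> 2 point(s)
  x = 1: RHS = 0, y in [0]  -> 1 point(s)
  x = 2: RHS = 2, y in [3, 4]  -> 2 point(s)
  x = 3: RHS = 2, y in [3, 4]  -> 2 point(s)
  x = 6: RHS = 1, y in [1, 6]  -> 2 point(s)
Affine points: 9. Add the point at infinity: total = 10.

#E(F_7) = 10


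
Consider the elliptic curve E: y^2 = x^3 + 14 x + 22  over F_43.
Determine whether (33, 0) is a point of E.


Check whether y^2 = x^3 + 14 x + 22 (mod 43) for (x, y) = (33, 0).
LHS: y^2 = 0^2 mod 43 = 0
RHS: x^3 + 14 x + 22 = 33^3 + 14*33 + 22 mod 43 = 0
LHS = RHS

Yes, on the curve


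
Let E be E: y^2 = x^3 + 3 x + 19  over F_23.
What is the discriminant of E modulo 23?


4 a^3 + 27 b^2 = 4*3^3 + 27*19^2 = 108 + 9747 = 9855
Delta = -16 * (9855) = -157680
Delta mod 23 = 8

Delta = 8 (mod 23)


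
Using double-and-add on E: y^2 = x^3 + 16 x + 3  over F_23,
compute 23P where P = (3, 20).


k = 23 = 10111_2 (binary, LSB first: 11101)
Double-and-add from P = (3, 20):
  bit 0 = 1: acc = O + (3, 20) = (3, 20)
  bit 1 = 1: acc = (3, 20) + (0, 16) = (9, 18)
  bit 2 = 1: acc = (9, 18) + (6, 4) = (17, 6)
  bit 3 = 0: acc unchanged = (17, 6)
  bit 4 = 1: acc = (17, 6) + (10, 17) = (21, 20)

23P = (21, 20)


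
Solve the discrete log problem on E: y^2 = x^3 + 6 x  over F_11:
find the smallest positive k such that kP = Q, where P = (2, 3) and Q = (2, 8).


Enumerate multiples of P until we hit Q = (2, 8):
  1P = (2, 3)
  2P = (5, 10)
  3P = (7, 0)
  4P = (5, 1)
  5P = (2, 8)
Match found at i = 5.

k = 5


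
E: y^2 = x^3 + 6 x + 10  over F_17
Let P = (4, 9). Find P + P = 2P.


Doubling: s = (3 x1^2 + a) / (2 y1)
s = (3*4^2 + 6) / (2*9) mod 17 = 3
x3 = s^2 - 2 x1 mod 17 = 3^2 - 2*4 = 1
y3 = s (x1 - x3) - y1 mod 17 = 3 * (4 - 1) - 9 = 0

2P = (1, 0)


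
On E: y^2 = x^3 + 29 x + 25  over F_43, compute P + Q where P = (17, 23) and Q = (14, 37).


P != Q, so use the chord formula.
s = (y2 - y1) / (x2 - x1) = (14) / (40) mod 43 = 24
x3 = s^2 - x1 - x2 mod 43 = 24^2 - 17 - 14 = 29
y3 = s (x1 - x3) - y1 mod 43 = 24 * (17 - 29) - 23 = 33

P + Q = (29, 33)


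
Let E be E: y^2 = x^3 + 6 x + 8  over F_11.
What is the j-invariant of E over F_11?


Delta = -16(4 a^3 + 27 b^2) mod 11 = 9
-1728 * (4 a)^3 = -1728 * (4*6)^3 mod 11 = 3
j = 3 * 9^(-1) mod 11 = 4

j = 4 (mod 11)


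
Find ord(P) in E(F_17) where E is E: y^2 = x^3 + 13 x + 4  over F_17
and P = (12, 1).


Compute successive multiples of P until we hit O:
  1P = (12, 1)
  2P = (8, 5)
  3P = (15, 2)
  4P = (9, 0)
  5P = (15, 15)
  6P = (8, 12)
  7P = (12, 16)
  8P = O

ord(P) = 8


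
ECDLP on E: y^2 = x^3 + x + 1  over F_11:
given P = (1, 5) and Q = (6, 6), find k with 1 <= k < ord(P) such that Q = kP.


Enumerate multiples of P until we hit Q = (6, 6):
  1P = (1, 5)
  2P = (3, 3)
  3P = (8, 2)
  4P = (6, 5)
  5P = (4, 6)
  6P = (0, 10)
  7P = (2, 0)
  8P = (0, 1)
  9P = (4, 5)
  10P = (6, 6)
Match found at i = 10.

k = 10


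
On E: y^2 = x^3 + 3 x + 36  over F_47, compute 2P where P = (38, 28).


Doubling: s = (3 x1^2 + a) / (2 y1)
s = (3*38^2 + 3) / (2*28) mod 47 = 43
x3 = s^2 - 2 x1 mod 47 = 43^2 - 2*38 = 34
y3 = s (x1 - x3) - y1 mod 47 = 43 * (38 - 34) - 28 = 3

2P = (34, 3)


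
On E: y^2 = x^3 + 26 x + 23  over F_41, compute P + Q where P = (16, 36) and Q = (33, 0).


P != Q, so use the chord formula.
s = (y2 - y1) / (x2 - x1) = (5) / (17) mod 41 = 22
x3 = s^2 - x1 - x2 mod 41 = 22^2 - 16 - 33 = 25
y3 = s (x1 - x3) - y1 mod 41 = 22 * (16 - 25) - 36 = 12

P + Q = (25, 12)


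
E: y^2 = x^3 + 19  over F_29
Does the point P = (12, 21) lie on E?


Check whether y^2 = x^3 + 0 x + 19 (mod 29) for (x, y) = (12, 21).
LHS: y^2 = 21^2 mod 29 = 6
RHS: x^3 + 0 x + 19 = 12^3 + 0*12 + 19 mod 29 = 7
LHS != RHS

No, not on the curve


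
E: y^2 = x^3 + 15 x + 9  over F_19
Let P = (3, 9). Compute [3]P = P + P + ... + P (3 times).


k = 3 = 11_2 (binary, LSB first: 11)
Double-and-add from P = (3, 9):
  bit 0 = 1: acc = O + (3, 9) = (3, 9)
  bit 1 = 1: acc = (3, 9) + (10, 0) = (3, 10)

3P = (3, 10)


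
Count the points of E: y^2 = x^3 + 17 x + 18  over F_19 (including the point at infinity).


For each x in F_19, count y with y^2 = x^3 + 17 x + 18 mod 19:
  x = 1: RHS = 17, y in [6, 13]  -> 2 point(s)
  x = 3: RHS = 1, y in [1, 18]  -> 2 point(s)
  x = 4: RHS = 17, y in [6, 13]  -> 2 point(s)
  x = 5: RHS = 0, y in [0]  -> 1 point(s)
  x = 7: RHS = 5, y in [9, 10]  -> 2 point(s)
  x = 8: RHS = 1, y in [1, 18]  -> 2 point(s)
  x = 9: RHS = 7, y in [8, 11]  -> 2 point(s)
  x = 11: RHS = 16, y in [4, 15]  -> 2 point(s)
  x = 13: RHS = 4, y in [2, 17]  -> 2 point(s)
  x = 14: RHS = 17, y in [6, 13]  -> 2 point(s)
  x = 15: RHS = 0, y in [0]  -> 1 point(s)
  x = 16: RHS = 16, y in [4, 15]  -> 2 point(s)
  x = 18: RHS = 0, y in [0]  -> 1 point(s)
Affine points: 23. Add the point at infinity: total = 24.

#E(F_19) = 24


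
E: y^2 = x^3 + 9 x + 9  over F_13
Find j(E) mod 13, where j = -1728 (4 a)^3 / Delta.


Delta = -16(4 a^3 + 27 b^2) mod 13 = 5
-1728 * (4 a)^3 = -1728 * (4*9)^3 mod 13 = 12
j = 12 * 5^(-1) mod 13 = 5

j = 5 (mod 13)


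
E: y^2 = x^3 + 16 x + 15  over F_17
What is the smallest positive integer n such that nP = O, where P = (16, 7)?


Compute successive multiples of P until we hit O:
  1P = (16, 7)
  2P = (10, 6)
  3P = (0, 7)
  4P = (1, 10)
  5P = (15, 3)
  6P = (2, 15)
  7P = (8, 3)
  8P = (6, 15)
  ... (continuing to 25P)
  25P = O

ord(P) = 25


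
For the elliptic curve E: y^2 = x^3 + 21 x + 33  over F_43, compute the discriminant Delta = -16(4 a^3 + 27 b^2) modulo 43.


4 a^3 + 27 b^2 = 4*21^3 + 27*33^2 = 37044 + 29403 = 66447
Delta = -16 * (66447) = -1063152
Delta mod 43 = 23

Delta = 23 (mod 43)


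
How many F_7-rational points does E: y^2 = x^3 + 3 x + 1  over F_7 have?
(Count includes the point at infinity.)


For each x in F_7, count y with y^2 = x^3 + 3 x + 1 mod 7:
  x = 0: RHS = 1, y in [1, 6]  -> 2 point(s)
  x = 2: RHS = 1, y in [1, 6]  -> 2 point(s)
  x = 3: RHS = 2, y in [3, 4]  -> 2 point(s)
  x = 4: RHS = 0, y in [0]  -> 1 point(s)
  x = 5: RHS = 1, y in [1, 6]  -> 2 point(s)
  x = 6: RHS = 4, y in [2, 5]  -> 2 point(s)
Affine points: 11. Add the point at infinity: total = 12.

#E(F_7) = 12
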